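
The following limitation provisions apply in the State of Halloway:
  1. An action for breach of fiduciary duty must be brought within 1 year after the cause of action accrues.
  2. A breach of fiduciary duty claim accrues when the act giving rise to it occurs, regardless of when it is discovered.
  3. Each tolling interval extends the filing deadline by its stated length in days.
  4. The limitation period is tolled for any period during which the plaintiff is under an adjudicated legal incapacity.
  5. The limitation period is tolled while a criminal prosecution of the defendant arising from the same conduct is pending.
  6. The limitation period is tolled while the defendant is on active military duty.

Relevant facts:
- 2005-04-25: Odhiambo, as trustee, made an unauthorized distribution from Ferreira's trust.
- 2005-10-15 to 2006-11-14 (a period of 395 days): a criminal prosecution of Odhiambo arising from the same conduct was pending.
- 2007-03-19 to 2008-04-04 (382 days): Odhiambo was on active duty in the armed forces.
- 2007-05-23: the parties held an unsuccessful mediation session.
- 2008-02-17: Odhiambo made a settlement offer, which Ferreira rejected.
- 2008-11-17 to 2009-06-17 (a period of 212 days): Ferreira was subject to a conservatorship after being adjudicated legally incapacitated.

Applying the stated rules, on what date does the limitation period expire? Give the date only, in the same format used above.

2008-06-10

The cause of action accrued on 2005-04-25, the date of the act.
Adding the 1 year base period to 2005-04-25 gives a deadline of 2006-04-25, before any tolling.
Because the pending criminal prosecution ran from 2005-10-15 to 2006-11-14, the deadline is extended by 395 days to 2007-05-25.
Because the defendant's active military service ran from 2007-03-19 to 2008-04-04, the deadline is extended by 382 days to 2008-06-10.
The plaintiff's legal incapacity from 2008-11-17 to 2009-06-17 began after the period had already run on 2008-06-10, so it has no tolling effect.
None of the other events listed affects the running of the period under the stated rules.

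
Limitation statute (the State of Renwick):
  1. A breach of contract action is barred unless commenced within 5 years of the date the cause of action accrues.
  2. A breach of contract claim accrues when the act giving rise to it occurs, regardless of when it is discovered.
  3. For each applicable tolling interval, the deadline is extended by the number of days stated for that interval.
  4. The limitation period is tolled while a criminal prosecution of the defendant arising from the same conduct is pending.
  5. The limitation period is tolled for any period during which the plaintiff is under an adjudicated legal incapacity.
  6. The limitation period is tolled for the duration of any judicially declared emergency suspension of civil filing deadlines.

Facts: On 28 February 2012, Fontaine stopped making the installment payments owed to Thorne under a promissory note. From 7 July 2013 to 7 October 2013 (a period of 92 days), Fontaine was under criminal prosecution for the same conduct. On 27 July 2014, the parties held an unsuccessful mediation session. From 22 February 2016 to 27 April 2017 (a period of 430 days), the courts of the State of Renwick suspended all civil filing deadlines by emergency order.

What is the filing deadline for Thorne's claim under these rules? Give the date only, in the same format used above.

4 August 2018

The limitation period began to run on 28 February 2012.
Adding the 5 years base period to 28 February 2012 gives a deadline of 28 February 2017, before any tolling.
The pending criminal prosecution from 7 July 2013 to 7 October 2013 tolled the period for 92 days, extending the deadline to 31 May 2017.
The period was tolled for 430 days by the emergency suspension of filing deadlines (22 February 2016 to 27 April 2017), pushing the deadline to 4 August 2018.
None of the other events listed affects the running of the period under the stated rules.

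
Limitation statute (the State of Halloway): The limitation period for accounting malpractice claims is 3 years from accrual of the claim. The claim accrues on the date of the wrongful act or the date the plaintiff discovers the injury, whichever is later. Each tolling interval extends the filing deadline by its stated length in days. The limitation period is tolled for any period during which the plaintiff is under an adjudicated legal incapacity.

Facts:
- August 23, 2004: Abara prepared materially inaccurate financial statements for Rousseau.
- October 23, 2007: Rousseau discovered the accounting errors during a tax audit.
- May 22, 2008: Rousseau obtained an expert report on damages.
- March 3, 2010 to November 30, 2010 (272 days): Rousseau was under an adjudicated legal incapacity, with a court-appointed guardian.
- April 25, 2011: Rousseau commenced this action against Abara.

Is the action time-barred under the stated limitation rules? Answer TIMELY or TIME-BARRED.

TIMELY

Because discovery on October 23, 2007 post-dates the August 23, 2004 act, accrual under the later-of rule falls on October 23, 2007.
3 years from October 23, 2007 is October 23, 2010.
Because the plaintiff's legal incapacity ran from March 3, 2010 to November 30, 2010, the deadline is extended by 272 days to July 22, 2011.
None of the other events listed affects the running of the period under the stated rules.
Filing on April 25, 2011 beat the July 22, 2011 deadline — the action is timely.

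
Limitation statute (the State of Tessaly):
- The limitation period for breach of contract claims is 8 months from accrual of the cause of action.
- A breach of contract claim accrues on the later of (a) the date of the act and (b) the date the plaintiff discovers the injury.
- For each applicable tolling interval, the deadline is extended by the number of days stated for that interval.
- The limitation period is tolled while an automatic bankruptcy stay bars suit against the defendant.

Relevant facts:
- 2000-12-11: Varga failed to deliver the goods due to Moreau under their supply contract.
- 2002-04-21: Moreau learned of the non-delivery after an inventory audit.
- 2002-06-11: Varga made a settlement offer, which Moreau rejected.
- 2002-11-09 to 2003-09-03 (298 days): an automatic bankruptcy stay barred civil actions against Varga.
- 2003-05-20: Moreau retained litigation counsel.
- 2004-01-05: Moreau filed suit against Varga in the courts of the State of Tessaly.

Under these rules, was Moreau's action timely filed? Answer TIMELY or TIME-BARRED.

Because discovery on 2002-04-21 post-dates the 2000-12-11 act, accrual under the later-of rule falls on 2002-04-21.
The untolled deadline — 8 months after 2002-04-21 — is 2002-12-21.
The automatic bankruptcy stay from 2002-11-09 to 2003-09-03 tolled the period for 298 days, extending the deadline to 2003-10-15.
None of the other events listed affects the running of the period under the stated rules.
Moreau filed on 2004-01-05, after the 2003-10-15 deadline, so the action is time-barred.

TIME-BARRED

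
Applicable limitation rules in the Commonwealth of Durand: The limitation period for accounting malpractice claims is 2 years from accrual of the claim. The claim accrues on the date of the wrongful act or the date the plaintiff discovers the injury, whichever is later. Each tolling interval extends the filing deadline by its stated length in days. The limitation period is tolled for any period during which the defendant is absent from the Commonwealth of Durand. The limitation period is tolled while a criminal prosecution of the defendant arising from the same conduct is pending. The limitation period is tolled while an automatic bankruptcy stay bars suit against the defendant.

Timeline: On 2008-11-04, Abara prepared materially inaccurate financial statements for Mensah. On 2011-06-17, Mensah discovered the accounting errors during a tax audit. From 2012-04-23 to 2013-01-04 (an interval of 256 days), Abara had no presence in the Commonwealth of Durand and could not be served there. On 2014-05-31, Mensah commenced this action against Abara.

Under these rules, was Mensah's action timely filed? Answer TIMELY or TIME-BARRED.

TIME-BARRED

Taking the later of the act (2008-11-04) and discovery (2011-06-17), the claim accrued on 2011-06-17.
The untolled deadline — 2 years after 2011-06-17 — is 2013-06-17.
The period was tolled for 256 days by the defendant's absence from the jurisdiction (2012-04-23 to 2013-01-04), pushing the deadline to 2014-02-28.
Mensah filed on 2014-05-31, after the 2014-02-28 deadline, so the action is time-barred.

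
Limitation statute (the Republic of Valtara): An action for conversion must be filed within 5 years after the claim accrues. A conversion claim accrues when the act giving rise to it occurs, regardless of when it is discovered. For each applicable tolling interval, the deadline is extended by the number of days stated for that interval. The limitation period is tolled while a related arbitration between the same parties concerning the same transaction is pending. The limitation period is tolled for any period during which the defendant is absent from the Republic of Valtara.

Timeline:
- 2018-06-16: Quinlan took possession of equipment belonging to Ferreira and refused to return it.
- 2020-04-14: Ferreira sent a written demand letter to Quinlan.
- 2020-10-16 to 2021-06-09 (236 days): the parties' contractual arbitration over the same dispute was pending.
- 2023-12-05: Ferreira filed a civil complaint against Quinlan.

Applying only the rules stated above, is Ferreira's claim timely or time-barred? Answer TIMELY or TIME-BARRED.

TIMELY

The claim accrued on 2018-06-16, the date of the act.
Adding the 5 years base period to 2018-06-16 gives a deadline of 2023-06-16, before any tolling.
Because the pending related arbitration ran from 2020-10-16 to 2021-06-09, the deadline is extended by 236 days to 2024-02-07.
None of the other events listed affects the running of the period under the stated rules.
The 2023-12-05 filing precedes the 2024-02-07 deadline; the claim is timely.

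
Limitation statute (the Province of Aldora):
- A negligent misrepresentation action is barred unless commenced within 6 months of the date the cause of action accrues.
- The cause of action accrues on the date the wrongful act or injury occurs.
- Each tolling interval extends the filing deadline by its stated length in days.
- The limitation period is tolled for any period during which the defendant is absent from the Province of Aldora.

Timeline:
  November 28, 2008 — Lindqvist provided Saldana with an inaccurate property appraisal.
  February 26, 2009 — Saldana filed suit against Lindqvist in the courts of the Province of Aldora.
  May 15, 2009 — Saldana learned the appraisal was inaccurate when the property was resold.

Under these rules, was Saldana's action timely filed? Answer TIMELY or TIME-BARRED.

TIMELY

Because the rule ties accrual to occurrence, the claim accrued on November 28, 2008, not on the May 15, 2009 discovery date.
Adding the 6 months base period to November 28, 2008 gives a deadline of May 28, 2009, before any tolling.
Saldana filed on February 26, 2009, before the May 28, 2009 deadline, so the action is timely.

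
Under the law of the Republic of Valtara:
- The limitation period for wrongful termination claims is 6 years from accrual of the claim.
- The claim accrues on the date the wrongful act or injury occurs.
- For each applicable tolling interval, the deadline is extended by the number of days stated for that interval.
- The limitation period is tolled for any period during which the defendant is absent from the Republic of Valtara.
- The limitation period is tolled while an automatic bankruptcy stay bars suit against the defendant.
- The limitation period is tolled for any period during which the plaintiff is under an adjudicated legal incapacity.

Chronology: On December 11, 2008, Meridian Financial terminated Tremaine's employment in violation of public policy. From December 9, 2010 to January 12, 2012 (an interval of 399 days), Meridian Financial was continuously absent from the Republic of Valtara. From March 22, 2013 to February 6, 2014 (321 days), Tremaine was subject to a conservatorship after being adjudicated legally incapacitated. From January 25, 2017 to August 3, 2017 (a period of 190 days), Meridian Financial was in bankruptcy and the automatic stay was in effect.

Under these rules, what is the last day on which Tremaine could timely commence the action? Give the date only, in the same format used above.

The limitation period began to run on December 11, 2008.
Adding the 6 years base period to December 11, 2008 gives a deadline of December 11, 2014, before any tolling.
The defendant's absence from the jurisdiction from December 9, 2010 to January 12, 2012 tolled the period for 399 days, extending the deadline to January 14, 2016.
Because the plaintiff's legal incapacity ran from March 22, 2013 to February 6, 2014, the deadline is extended by 321 days to November 30, 2016.
The automatic bankruptcy stay starting January 25, 2017 came too late — the period had run on November 30, 2016 — and so does not extend the deadline.

November 30, 2016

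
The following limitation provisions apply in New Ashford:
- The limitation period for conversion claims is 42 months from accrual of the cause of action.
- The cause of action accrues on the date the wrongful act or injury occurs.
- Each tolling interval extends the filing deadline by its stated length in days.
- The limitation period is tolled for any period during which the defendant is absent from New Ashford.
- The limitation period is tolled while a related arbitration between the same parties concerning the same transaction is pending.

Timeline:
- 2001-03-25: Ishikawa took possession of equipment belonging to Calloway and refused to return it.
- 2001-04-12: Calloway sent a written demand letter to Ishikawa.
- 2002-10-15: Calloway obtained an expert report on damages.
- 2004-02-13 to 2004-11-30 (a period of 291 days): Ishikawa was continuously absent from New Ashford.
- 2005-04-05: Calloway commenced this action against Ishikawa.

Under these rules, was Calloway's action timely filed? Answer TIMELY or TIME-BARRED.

TIMELY

The claim accrued on 2001-03-25, when the wrongful act occurred.
The untolled deadline — 42 months after 2001-03-25 — is 2004-09-25.
Because the defendant's absence from the jurisdiction ran from 2004-02-13 to 2004-11-30, the deadline is extended by 291 days to 2005-07-13.
The other events in the timeline have no effect on the limitation period under the stated rules.
Calloway filed on 2005-04-05, before the 2005-07-13 deadline, so the action is timely.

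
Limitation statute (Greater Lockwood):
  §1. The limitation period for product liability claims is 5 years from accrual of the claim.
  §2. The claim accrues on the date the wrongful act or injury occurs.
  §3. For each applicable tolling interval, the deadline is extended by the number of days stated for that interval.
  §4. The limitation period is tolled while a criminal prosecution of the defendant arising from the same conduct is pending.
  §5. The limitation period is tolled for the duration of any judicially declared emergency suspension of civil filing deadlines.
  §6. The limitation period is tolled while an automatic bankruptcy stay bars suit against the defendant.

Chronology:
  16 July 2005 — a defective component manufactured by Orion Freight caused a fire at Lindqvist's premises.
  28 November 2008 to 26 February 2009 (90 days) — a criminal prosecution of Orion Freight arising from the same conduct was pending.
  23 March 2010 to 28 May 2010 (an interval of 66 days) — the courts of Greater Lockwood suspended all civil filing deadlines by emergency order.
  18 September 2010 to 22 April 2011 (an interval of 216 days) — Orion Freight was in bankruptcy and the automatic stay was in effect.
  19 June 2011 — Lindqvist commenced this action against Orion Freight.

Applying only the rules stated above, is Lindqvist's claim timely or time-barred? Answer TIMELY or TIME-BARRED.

TIMELY

The claim accrued on 16 July 2005, the date of the act.
The untolled deadline — 5 years after 16 July 2005 — is 16 July 2010.
The pending criminal prosecution from 28 November 2008 to 26 February 2009 tolled the period for 90 days, extending the deadline to 14 October 2010.
The period was tolled for 66 days by the emergency suspension of filing deadlines (23 March 2010 to 28 May 2010), pushing the deadline to 19 December 2010.
Because the automatic bankruptcy stay ran from 18 September 2010 to 22 April 2011, the deadline is extended by 216 days to 23 July 2011.
The 19 June 2011 filing precedes the 23 July 2011 deadline; the claim is timely.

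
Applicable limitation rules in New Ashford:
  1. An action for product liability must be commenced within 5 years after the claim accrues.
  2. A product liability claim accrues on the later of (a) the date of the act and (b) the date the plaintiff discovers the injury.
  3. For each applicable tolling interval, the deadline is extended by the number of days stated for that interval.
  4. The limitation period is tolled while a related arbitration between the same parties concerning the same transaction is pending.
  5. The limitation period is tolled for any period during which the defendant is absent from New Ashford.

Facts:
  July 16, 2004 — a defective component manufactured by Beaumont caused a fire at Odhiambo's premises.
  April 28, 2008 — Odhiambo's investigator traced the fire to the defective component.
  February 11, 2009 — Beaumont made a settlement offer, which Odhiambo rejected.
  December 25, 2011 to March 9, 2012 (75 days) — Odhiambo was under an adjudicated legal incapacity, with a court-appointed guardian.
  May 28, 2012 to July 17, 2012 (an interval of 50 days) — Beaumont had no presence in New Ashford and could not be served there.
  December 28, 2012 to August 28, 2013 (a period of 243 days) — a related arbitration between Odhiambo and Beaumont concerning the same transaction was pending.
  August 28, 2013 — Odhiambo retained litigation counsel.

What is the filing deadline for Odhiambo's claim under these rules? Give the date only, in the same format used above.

February 15, 2014

Taking the later of the act (July 16, 2004) and discovery (April 28, 2008), the claim accrued on April 28, 2008.
5 years from April 28, 2008 is April 28, 2013.
The period was tolled for 50 days by the defendant's absence from the jurisdiction (May 28, 2012 to July 17, 2012), pushing the deadline to June 17, 2013.
The pending related arbitration from December 28, 2012 to August 28, 2013 tolled the period for 243 days, extending the deadline to February 15, 2014.
No stated provision tolls the period for the plaintiff's incapacity, so the interval from December 25, 2011 to March 9, 2012 has no effect on the deadline.
The other events in the timeline have no effect on the limitation period under the stated rules.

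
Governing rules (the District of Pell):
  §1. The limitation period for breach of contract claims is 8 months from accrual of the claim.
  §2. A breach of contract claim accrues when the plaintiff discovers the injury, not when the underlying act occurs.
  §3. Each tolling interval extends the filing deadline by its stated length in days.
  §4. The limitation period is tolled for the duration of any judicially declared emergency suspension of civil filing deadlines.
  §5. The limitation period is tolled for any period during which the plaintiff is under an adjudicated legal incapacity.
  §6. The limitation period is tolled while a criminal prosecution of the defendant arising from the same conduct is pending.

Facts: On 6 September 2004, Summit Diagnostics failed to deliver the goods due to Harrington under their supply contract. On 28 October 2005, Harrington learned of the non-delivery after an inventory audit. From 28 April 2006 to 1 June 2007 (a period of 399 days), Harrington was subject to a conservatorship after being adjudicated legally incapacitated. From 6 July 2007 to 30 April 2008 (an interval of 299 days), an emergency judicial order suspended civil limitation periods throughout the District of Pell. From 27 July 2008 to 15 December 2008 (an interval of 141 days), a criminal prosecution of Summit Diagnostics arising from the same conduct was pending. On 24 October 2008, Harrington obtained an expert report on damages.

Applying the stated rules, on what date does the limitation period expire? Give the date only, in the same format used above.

The claim did not accrue until Harrington discovered the injury on 28 October 2005; the 6 September 2004 act date does not start the clock under the stated rule.
Adding the 8 months base period to 28 October 2005 gives a deadline of 28 June 2006, before any tolling.
The period was tolled for 399 days by the plaintiff's legal incapacity (28 April 2006 to 1 June 2007), pushing the deadline to 1 August 2007.
The emergency suspension of filing deadlines from 6 July 2007 to 30 April 2008 tolled the period for 299 days, extending the deadline to 26 May 2008.
By the time the pending criminal prosecution began on 27 July 2008, the limitation period had already expired on 26 May 2008; that interval cannot revive it.
The other events in the timeline have no effect on the limitation period under the stated rules.

26 May 2008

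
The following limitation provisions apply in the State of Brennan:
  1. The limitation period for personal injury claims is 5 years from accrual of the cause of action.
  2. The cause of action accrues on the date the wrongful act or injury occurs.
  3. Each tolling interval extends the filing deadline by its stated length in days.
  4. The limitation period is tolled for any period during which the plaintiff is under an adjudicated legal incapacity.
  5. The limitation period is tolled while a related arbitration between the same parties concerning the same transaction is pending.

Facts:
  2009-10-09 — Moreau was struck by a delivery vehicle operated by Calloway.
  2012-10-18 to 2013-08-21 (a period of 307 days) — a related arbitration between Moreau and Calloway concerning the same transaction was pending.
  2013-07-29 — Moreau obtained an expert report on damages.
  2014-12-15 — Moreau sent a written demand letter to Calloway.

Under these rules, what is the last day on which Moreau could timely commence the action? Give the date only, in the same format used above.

The cause of action accrued on 2009-10-09, the date of the act.
5 years from 2009-10-09 is 2014-10-09.
The pending related arbitration from 2012-10-18 to 2013-08-21 tolled the period for 307 days, extending the deadline to 2015-08-12.
None of the other events listed affects the running of the period under the stated rules.

2015-08-12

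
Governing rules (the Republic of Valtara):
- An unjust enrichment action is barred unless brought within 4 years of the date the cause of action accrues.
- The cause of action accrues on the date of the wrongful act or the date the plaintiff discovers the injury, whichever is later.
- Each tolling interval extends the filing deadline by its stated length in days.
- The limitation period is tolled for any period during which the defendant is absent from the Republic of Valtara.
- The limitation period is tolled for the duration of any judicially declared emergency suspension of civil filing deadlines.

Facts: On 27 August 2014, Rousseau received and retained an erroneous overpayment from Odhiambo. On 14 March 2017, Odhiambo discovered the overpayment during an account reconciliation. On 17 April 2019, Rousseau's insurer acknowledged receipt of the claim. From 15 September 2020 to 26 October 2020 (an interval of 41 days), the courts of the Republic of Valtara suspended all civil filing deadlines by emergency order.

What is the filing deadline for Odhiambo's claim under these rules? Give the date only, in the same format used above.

24 April 2021

Because discovery on 14 March 2017 post-dates the 27 August 2014 act, accrual under the later-of rule falls on 14 March 2017.
The untolled deadline — 4 years after 14 March 2017 — is 14 March 2021.
Because the emergency suspension of filing deadlines ran from 15 September 2020 to 26 October 2020, the deadline is extended by 41 days to 24 April 2021.
Nothing else in the chronology tolls or restarts the period.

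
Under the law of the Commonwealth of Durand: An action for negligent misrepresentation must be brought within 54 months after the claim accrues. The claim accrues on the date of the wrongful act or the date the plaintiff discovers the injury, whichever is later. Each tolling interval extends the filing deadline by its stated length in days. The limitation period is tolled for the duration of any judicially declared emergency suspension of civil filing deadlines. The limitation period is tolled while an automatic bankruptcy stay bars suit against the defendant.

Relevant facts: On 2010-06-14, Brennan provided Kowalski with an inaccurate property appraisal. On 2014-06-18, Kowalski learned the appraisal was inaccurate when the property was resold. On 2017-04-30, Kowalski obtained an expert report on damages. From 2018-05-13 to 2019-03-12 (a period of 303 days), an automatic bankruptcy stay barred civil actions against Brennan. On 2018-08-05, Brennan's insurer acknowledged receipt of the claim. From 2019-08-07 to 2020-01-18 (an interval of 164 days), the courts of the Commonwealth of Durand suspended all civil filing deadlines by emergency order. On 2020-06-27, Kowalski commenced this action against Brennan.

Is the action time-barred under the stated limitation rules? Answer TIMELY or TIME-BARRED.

Because discovery on 2014-06-18 post-dates the 2010-06-14 act, accrual under the later-of rule falls on 2014-06-18.
54 months from 2014-06-18 is 2018-12-18.
The automatic bankruptcy stay from 2018-05-13 to 2019-03-12 tolled the period for 303 days, extending the deadline to 2019-10-17.
The period was tolled for 164 days by the emergency suspension of filing deadlines (2019-08-07 to 2020-01-18), pushing the deadline to 2020-03-29.
Nothing else in the chronology tolls or restarts the period.
The 2020-06-27 filing falls after the 2020-03-29 deadline; the claim is time-barred.

TIME-BARRED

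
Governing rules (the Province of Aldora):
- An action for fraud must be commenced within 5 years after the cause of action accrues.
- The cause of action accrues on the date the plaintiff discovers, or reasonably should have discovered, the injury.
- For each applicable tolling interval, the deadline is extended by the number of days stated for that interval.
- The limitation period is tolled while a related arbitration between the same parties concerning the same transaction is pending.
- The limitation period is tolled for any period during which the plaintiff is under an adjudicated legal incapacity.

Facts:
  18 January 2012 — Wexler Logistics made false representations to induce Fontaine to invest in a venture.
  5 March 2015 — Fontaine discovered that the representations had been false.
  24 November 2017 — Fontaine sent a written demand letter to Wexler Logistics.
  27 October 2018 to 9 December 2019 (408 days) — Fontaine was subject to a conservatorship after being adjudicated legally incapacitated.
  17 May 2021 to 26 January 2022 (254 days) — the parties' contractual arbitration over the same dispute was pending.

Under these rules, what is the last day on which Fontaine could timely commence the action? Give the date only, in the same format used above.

Accrual is tied to discovery, so the period began on 5 March 2015 rather than on 18 January 2012 when the act occurred.
The untolled deadline — 5 years after 5 March 2015 — is 5 March 2020.
The plaintiff's legal incapacity from 27 October 2018 to 9 December 2019 tolled the period for 408 days, extending the deadline to 17 April 2021.
The pending related arbitration from 17 May 2021 to 26 January 2022 began after the period had already run on 17 April 2021, so it has no tolling effect.
The other events in the timeline have no effect on the limitation period under the stated rules.

17 April 2021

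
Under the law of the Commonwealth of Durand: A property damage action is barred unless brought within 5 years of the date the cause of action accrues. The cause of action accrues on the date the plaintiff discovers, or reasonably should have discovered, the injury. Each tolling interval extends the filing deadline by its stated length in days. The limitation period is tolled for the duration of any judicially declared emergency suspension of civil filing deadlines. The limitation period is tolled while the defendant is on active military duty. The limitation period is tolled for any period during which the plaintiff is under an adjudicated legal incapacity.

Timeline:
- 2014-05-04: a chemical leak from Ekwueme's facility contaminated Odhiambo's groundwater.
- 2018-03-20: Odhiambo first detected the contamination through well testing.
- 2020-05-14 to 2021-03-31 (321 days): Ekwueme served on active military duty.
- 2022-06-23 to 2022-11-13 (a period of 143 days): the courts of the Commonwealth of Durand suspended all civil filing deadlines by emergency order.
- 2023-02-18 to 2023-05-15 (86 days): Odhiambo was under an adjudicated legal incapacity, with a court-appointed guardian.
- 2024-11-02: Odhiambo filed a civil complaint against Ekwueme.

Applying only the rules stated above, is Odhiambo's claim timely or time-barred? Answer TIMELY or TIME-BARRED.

TIME-BARRED

Under the discovery rule, the claim accrued on 2018-03-20, when Odhiambo discovered the injury — not on the 2014-05-04 date of the underlying act.
5 years from 2018-03-20 is 2023-03-20.
Because the defendant's active military service ran from 2020-05-14 to 2021-03-31, the deadline is extended by 321 days to 2024-02-04.
The period was tolled for 143 days by the emergency suspension of filing deadlines (2022-06-23 to 2022-11-13), pushing the deadline to 2024-06-26.
The period was tolled for 86 days by the plaintiff's legal incapacity (2023-02-18 to 2023-05-15), pushing the deadline to 2024-09-20.
The 2024-11-02 filing falls after the 2024-09-20 deadline; the claim is time-barred.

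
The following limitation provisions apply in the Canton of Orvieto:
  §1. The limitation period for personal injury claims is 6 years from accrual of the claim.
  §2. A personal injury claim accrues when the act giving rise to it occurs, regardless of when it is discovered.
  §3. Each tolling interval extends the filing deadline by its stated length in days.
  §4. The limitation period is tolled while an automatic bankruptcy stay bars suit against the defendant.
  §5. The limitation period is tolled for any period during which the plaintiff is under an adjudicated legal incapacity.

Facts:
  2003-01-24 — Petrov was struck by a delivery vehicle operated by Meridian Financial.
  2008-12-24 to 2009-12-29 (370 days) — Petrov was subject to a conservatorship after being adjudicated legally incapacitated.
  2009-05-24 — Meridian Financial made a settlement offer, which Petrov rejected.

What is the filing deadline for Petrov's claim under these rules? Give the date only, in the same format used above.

The claim accrued on 2003-01-24, when the wrongful act occurred.
6 years from 2003-01-24 is 2009-01-24.
The period was tolled for 370 days by the plaintiff's legal incapacity (2008-12-24 to 2009-12-29), pushing the deadline to 2010-01-29.
The other events in the timeline have no effect on the limitation period under the stated rules.

2010-01-29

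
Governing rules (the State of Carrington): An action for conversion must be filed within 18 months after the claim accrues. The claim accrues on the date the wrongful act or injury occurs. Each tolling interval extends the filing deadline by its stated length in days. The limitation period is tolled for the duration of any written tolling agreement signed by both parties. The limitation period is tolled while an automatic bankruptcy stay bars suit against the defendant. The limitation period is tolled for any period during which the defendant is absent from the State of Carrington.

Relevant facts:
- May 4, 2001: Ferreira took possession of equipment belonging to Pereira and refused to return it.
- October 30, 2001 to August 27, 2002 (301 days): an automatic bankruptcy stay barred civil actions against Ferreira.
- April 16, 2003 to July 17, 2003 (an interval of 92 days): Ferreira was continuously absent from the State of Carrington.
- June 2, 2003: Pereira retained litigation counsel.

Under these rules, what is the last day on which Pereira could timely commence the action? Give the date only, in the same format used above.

December 2, 2003

The limitation period began to run on May 4, 2001.
The untolled deadline — 18 months after May 4, 2001 — is November 4, 2002.
The automatic bankruptcy stay from October 30, 2001 to August 27, 2002 tolled the period for 301 days, extending the deadline to September 1, 2003.
Because the defendant's absence from the jurisdiction ran from April 16, 2003 to July 17, 2003, the deadline is extended by 92 days to December 2, 2003.
Nothing else in the chronology tolls or restarts the period.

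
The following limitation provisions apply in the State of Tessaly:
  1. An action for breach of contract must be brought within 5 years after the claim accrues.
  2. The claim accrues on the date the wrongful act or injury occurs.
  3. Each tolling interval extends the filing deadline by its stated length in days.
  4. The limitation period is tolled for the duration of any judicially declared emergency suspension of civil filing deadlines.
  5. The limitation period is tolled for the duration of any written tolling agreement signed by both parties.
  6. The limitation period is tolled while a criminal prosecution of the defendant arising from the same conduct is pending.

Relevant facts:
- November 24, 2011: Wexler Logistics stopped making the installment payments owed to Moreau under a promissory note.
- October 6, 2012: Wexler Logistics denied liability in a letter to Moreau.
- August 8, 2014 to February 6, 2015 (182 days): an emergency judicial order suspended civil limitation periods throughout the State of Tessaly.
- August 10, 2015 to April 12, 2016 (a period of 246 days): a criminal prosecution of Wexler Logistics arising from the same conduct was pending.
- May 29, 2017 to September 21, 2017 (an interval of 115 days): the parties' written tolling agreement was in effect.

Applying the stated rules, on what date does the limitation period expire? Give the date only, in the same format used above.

The claim accrued on November 24, 2011, when the wrongful act occurred.
5 years from November 24, 2011 is November 24, 2016.
The emergency suspension of filing deadlines from August 8, 2014 to February 6, 2015 tolled the period for 182 days, extending the deadline to May 25, 2017.
The pending criminal prosecution from August 10, 2015 to April 12, 2016 tolled the period for 246 days, extending the deadline to January 26, 2018.
The period was tolled for 115 days by the written tolling agreement (May 29, 2017 to September 21, 2017), pushing the deadline to May 21, 2018.
Nothing else in the chronology tolls or restarts the period.

May 21, 2018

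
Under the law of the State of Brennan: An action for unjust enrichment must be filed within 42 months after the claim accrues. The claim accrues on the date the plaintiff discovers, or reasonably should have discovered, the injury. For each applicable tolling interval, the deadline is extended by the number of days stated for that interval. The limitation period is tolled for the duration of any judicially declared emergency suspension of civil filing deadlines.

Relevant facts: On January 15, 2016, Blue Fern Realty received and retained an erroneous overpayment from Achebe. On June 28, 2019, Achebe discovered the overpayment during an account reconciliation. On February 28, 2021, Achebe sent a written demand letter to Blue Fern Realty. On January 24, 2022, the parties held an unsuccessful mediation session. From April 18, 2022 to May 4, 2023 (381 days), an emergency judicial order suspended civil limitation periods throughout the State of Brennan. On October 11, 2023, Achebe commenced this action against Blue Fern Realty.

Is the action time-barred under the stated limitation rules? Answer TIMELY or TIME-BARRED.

The claim did not accrue until Achebe discovered the injury on June 28, 2019; the January 15, 2016 act date does not start the clock under the stated rule.
42 months from June 28, 2019 is December 28, 2022.
The period was tolled for 381 days by the emergency suspension of filing deadlines (April 18, 2022 to May 4, 2023), pushing the deadline to January 13, 2024.
None of the other events listed affects the running of the period under the stated rules.
Achebe filed on October 11, 2023, before the January 13, 2024 deadline, so the action is timely.

TIMELY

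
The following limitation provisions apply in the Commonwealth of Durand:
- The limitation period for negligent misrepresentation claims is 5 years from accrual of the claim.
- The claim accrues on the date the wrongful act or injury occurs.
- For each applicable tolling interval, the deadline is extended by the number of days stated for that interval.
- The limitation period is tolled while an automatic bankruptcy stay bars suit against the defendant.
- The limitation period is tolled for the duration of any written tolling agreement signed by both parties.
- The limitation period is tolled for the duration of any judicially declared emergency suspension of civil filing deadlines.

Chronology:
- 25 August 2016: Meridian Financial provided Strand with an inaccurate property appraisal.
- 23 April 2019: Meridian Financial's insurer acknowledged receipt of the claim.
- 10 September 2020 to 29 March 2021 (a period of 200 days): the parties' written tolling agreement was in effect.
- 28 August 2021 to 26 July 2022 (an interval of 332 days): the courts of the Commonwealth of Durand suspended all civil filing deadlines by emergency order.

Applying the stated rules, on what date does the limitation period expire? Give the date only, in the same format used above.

8 February 2023

The claim accrued on 25 August 2016, when the wrongful act occurred.
Adding the 5 years base period to 25 August 2016 gives a deadline of 25 August 2021, before any tolling.
The period was tolled for 200 days by the written tolling agreement (10 September 2020 to 29 March 2021), pushing the deadline to 13 March 2022.
Because the emergency suspension of filing deadlines ran from 28 August 2021 to 26 July 2022, the deadline is extended by 332 days to 8 February 2023.
None of the other events listed affects the running of the period under the stated rules.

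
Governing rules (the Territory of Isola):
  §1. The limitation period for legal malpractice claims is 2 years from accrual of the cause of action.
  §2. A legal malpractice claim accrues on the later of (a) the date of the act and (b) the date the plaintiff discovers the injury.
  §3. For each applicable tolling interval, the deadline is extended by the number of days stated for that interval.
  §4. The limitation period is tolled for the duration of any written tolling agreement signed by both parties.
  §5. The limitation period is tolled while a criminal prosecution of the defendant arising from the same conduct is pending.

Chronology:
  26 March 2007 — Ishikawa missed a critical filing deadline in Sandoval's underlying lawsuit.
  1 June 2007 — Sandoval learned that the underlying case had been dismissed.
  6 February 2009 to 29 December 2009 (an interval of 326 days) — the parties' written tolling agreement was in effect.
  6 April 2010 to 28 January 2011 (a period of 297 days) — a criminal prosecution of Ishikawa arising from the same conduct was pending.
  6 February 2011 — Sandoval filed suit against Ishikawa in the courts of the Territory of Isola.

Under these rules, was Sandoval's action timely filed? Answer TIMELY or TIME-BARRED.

Because discovery on 1 June 2007 post-dates the 26 March 2007 act, accrual under the later-of rule falls on 1 June 2007.
2 years from 1 June 2007 is 1 June 2009.
The period was tolled for 326 days by the written tolling agreement (6 February 2009 to 29 December 2009), pushing the deadline to 23 April 2010.
The pending criminal prosecution from 6 April 2010 to 28 January 2011 tolled the period for 297 days, extending the deadline to 14 February 2011.
Filing on 6 February 2011 beat the 14 February 2011 deadline — the action is timely.

TIMELY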